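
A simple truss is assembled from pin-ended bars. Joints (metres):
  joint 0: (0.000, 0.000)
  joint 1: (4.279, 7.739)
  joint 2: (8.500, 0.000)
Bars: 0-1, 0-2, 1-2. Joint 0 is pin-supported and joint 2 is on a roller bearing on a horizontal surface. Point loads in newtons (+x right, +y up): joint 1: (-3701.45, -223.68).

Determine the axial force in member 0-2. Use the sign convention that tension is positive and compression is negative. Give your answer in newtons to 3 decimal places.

-1776.681

N=3 nodes, M=3 members, R=3 reactions → 2N=6, M+R=6
member 0 (0-1): L=8.8432, (cx,cy)=(0.4839,0.8751)
member 1 (0-2): L=8.5000, (cx,cy)=(1.0000,0.0000)
member 2 (1-2): L=8.8153, (cx,cy)=(0.4788,-0.8779)
solve A·x = −loads:
  F[0-1] = -3977.8211 N (compression)
  F[0-2] = -1776.6806 N (compression)
  F[1-2] = +3710.4754 N (tension)
  Rx@0 = +3701.4500 N
  Ry@0 = +3481.1382 N
  Ry@2 = -3257.4582 N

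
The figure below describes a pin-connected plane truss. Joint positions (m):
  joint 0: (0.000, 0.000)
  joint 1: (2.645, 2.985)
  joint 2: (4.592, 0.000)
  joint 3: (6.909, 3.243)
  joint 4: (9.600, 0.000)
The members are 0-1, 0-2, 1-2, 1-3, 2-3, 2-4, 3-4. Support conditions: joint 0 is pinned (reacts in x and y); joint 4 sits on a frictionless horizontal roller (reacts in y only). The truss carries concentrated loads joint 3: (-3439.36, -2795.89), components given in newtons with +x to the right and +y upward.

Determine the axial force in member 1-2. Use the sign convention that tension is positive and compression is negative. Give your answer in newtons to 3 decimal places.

N=5 nodes, M=7 members, R=3 reactions → 2N=10, M+R=10
member 0 (0-1): L=3.9883, (cx,cy)=(0.6632,0.7484)
member 1 (0-2): L=4.5920, (cx,cy)=(1.0000,0.0000)
member 2 (1-2): L=3.5639, (cx,cy)=(0.5463,-0.8376)
member 3 (1-3): L=4.2718, (cx,cy)=(0.9982,0.0604)
member 4 (2-3): L=3.9857, (cx,cy)=(0.5813,0.8137)
member 5 (2-4): L=5.0080, (cx,cy)=(1.0000,0.0000)
member 6 (3-4): L=4.2141, (cx,cy)=(0.6386,-0.7696)
solve A·x = −loads:
  F[0-1] = -2599.4953 N (compression)
  F[0-2] = -1715.3856 N (compression)
  F[1-2] = +2114.8635 N (tension)
  F[1-3] = -2884.6307 N (compression)
  F[2-3] = -2177.0136 N (compression)
  F[2-4] = +705.5750 N (tension)
  F[3-4] = -1104.9254 N (compression)
  Rx@0 = +3439.3600 N
  Ry@0 = +1945.5817 N
  Ry@4 = +850.3083 N

2114.863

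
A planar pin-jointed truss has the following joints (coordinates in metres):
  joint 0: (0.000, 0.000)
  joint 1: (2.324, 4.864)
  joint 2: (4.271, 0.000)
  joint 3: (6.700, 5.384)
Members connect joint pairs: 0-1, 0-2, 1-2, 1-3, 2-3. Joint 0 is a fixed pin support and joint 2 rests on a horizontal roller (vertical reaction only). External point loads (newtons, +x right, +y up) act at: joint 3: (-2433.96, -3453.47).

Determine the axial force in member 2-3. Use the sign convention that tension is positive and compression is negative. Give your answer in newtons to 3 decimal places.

N=4 nodes, M=5 members, R=3 reactions → 2N=8, M+R=8
member 0 (0-1): L=5.3907, (cx,cy)=(0.4311,0.9023)
member 1 (0-2): L=4.2710, (cx,cy)=(1.0000,0.0000)
member 2 (1-2): L=5.2392, (cx,cy)=(0.3716,-0.9284)
member 3 (1-3): L=4.4068, (cx,cy)=(0.9930,0.1180)
member 4 (2-3): L=5.9066, (cx,cy)=(0.4112,0.9115)
solve A·x = −loads:
  F[0-1] = -1223.7453 N (compression)
  F[0-2] = -1906.3861 N (compression)
  F[1-2] = +1070.8927 N (tension)
  F[1-3] = -932.0518 N (compression)
  F[2-3] = -3668.0026 N (compression)
  Rx@0 = +2433.9600 N
  Ry@0 = +1104.1822 N
  Ry@2 = +2349.2878 N

-3668.003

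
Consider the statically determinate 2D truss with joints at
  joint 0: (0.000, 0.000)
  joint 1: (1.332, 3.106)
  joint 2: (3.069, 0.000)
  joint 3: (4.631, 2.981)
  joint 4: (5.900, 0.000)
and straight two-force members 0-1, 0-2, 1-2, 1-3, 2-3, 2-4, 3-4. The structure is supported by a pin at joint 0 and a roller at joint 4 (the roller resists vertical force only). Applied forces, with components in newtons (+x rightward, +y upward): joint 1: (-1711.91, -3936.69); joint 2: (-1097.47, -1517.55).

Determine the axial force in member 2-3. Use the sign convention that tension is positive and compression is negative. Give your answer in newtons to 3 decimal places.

846.170

N=5 nodes, M=7 members, R=3 reactions → 2N=10, M+R=10
member 0 (0-1): L=3.3796, (cx,cy)=(0.3941,0.9191)
member 1 (0-2): L=3.0690, (cx,cy)=(1.0000,0.0000)
member 2 (1-2): L=3.5587, (cx,cy)=(0.4881,-0.8728)
member 3 (1-3): L=3.3014, (cx,cy)=(0.9993,-0.0379)
member 4 (2-3): L=3.3654, (cx,cy)=(0.4641,0.8858)
member 5 (2-4): L=2.8310, (cx,cy)=(1.0000,0.0000)
member 6 (3-4): L=3.2399, (cx,cy)=(0.3917,-0.9201)
solve A·x = −loads:
  F[0-1] = -5089.2790 N (compression)
  F[0-2] = -803.5244 N (compression)
  F[1-2] = +879.9844 N (tension)
  F[1-3] = -723.9838 N (compression)
  F[2-3] = +846.1697 N (tension)
  F[2-4] = +330.7326 N (tension)
  F[3-4] = -844.3884 N (compression)
  Rx@0 = +2809.3800 N
  Ry@0 = +4677.3180 N
  Ry@4 = +776.9220 N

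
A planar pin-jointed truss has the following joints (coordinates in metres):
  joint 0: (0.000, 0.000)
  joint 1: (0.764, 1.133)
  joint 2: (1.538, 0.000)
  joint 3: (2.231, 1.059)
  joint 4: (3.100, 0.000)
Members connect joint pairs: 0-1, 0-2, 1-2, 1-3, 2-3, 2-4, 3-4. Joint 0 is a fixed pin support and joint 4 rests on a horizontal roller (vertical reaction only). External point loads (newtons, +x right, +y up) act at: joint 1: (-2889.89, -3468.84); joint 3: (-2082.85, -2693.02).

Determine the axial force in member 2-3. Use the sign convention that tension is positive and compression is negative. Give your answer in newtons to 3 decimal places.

N=5 nodes, M=7 members, R=3 reactions → 2N=10, M+R=10
member 0 (0-1): L=1.3665, (cx,cy)=(0.5591,0.8291)
member 1 (0-2): L=1.5380, (cx,cy)=(1.0000,0.0000)
member 2 (1-2): L=1.3721, (cx,cy)=(0.5641,-0.8257)
member 3 (1-3): L=1.4689, (cx,cy)=(0.9987,-0.0504)
member 4 (2-3): L=1.2656, (cx,cy)=(0.5476,0.8368)
member 5 (2-4): L=1.5620, (cx,cy)=(1.0000,0.0000)
member 6 (3-4): L=1.3699, (cx,cy)=(0.6344,-0.7730)
solve A·x = −loads:
  F[0-1] = -6195.2937 N (compression)
  F[0-2] = -1509.0555 N (compression)
  F[1-2] = +2128.1451 N (tension)
  F[1-3] = -1776.5005 N (compression)
  F[2-3] = -2100.0603 N (compression)
  F[2-4] = +841.3219 N (tension)
  F[3-4] = -1326.2736 N (compression)
  Rx@0 = +4972.7400 N
  Ry@0 = +5136.5897 N
  Ry@4 = +1025.2703 N

-2100.060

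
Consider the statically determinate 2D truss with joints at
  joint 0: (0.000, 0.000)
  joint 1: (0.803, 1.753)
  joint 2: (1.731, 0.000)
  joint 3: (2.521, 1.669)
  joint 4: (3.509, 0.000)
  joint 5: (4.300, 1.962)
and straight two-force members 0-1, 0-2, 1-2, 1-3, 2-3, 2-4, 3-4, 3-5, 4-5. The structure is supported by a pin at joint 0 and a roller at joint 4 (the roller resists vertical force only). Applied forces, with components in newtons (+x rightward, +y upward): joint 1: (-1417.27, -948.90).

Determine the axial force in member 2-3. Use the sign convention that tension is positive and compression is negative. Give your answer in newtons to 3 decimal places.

N=6 nodes, M=9 members, R=3 reactions → 2N=12, M+R=12
member 0 (0-1): L=1.9282, (cx,cy)=(0.4165,0.9092)
member 1 (0-2): L=1.7310, (cx,cy)=(1.0000,0.0000)
member 2 (1-2): L=1.9835, (cx,cy)=(0.4679,-0.8838)
member 3 (1-3): L=1.7201, (cx,cy)=(0.9988,-0.0488)
member 4 (2-3): L=1.8465, (cx,cy)=(0.4278,0.9039)
member 5 (2-4): L=1.7780, (cx,cy)=(1.0000,0.0000)
member 6 (3-4): L=1.9395, (cx,cy)=(0.5094,-0.8605)
member 7 (3-5): L=1.8030, (cx,cy)=(0.9867,0.1625)
member 8 (4-5): L=2.1154, (cx,cy)=(0.3739,0.9275)
solve A·x = −loads:
  F[0-1] = -1583.6497 N (compression)
  F[0-2] = -757.7460 N (compression)
  F[1-2] = +527.1467 N (tension)
  F[1-3] = +511.7233 N (tension)
  F[2-3] = -515.4480 N (compression)
  F[2-4] = -290.5885 N (compression)
  F[3-4] = +570.4450 N (tension)
  F[3-5] = +0.0000 N (tension)
  F[4-5] = -0.0000 N (compression)
  Rx@0 = +1417.2700 N
  Ry@0 = +1439.7828 N
  Ry@4 = -490.8828 N

-515.448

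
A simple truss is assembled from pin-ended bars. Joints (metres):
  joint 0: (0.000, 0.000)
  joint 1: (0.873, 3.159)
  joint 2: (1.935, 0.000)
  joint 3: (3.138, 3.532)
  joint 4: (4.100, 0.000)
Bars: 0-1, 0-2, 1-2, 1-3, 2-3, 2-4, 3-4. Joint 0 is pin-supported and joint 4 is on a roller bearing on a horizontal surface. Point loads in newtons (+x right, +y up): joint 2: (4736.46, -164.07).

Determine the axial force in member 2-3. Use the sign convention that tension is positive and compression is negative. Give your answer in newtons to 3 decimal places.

N=5 nodes, M=7 members, R=3 reactions → 2N=10, M+R=10
member 0 (0-1): L=3.2774, (cx,cy)=(0.2664,0.9639)
member 1 (0-2): L=1.9350, (cx,cy)=(1.0000,0.0000)
member 2 (1-2): L=3.3327, (cx,cy)=(0.3187,-0.9479)
member 3 (1-3): L=2.2955, (cx,cy)=(0.9867,0.1625)
member 4 (2-3): L=3.7313, (cx,cy)=(0.3224,0.9466)
member 5 (2-4): L=2.1650, (cx,cy)=(1.0000,0.0000)
member 6 (3-4): L=3.6607, (cx,cy)=(0.2628,-0.9649)
solve A·x = −loads:
  F[0-1] = -89.8844 N (compression)
  F[0-2] = +4760.4024 N (tension)
  F[1-2] = +82.6655 N (tension)
  F[1-3] = -50.9616 N (compression)
  F[2-3] = +90.5492 N (tension)
  F[2-4] = +21.0902 N (tension)
  F[3-4] = -80.2538 N (compression)
  Rx@0 = -4736.4600 N
  Ry@0 = +86.6370 N
  Ry@4 = +77.4330 N

90.549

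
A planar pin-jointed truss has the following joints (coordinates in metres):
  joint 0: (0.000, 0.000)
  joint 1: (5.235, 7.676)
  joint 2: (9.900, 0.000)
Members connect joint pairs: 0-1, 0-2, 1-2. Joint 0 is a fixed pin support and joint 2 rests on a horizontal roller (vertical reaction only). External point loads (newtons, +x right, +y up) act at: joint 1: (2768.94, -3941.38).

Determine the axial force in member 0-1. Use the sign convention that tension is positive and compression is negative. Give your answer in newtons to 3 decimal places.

N=3 nodes, M=3 members, R=3 reactions → 2N=6, M+R=6
member 0 (0-1): L=9.2912, (cx,cy)=(0.5634,0.8262)
member 1 (0-2): L=9.9000, (cx,cy)=(1.0000,0.0000)
member 2 (1-2): L=8.9824, (cx,cy)=(0.5193,-0.8546)
solve A·x = −loads:
  F[0-1] = +350.6364 N (tension)
  F[0-2] = +2571.3785 N (tension)
  F[1-2] = -4951.1481 N (compression)
  Rx@0 = -2768.9400 N
  Ry@0 = -289.6814 N
  Ry@2 = +4231.0614 N

350.636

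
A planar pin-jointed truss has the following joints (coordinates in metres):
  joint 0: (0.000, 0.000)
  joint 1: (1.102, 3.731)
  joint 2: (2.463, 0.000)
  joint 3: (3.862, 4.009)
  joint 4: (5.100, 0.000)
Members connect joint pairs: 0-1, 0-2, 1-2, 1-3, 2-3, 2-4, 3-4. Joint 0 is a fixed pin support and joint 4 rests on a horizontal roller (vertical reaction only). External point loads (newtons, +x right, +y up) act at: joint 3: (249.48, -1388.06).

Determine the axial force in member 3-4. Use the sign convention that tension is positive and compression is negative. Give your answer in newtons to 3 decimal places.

N=5 nodes, M=7 members, R=3 reactions → 2N=10, M+R=10
member 0 (0-1): L=3.8903, (cx,cy)=(0.2833,0.9590)
member 1 (0-2): L=2.4630, (cx,cy)=(1.0000,0.0000)
member 2 (1-2): L=3.9715, (cx,cy)=(0.3427,-0.9394)
member 3 (1-3): L=2.7740, (cx,cy)=(0.9950,0.1002)
member 4 (2-3): L=4.2461, (cx,cy)=(0.3295,0.9442)
member 5 (2-4): L=2.6370, (cx,cy)=(1.0000,0.0000)
member 6 (3-4): L=4.1958, (cx,cy)=(0.2951,-0.9555)
solve A·x = −loads:
  F[0-1] = -146.8486 N (compression)
  F[0-2] = +291.0772 N (tension)
  F[1-2] = +140.2967 N (tension)
  F[1-3] = -90.1296 N (compression)
  F[2-3] = -139.5960 N (compression)
  F[2-4] = +385.1499 N (tension)
  F[3-4] = -1305.3403 N (compression)
  Rx@0 = -249.4800 N
  Ry@0 = +140.8339 N
  Ry@4 = +1247.2261 N

-1305.340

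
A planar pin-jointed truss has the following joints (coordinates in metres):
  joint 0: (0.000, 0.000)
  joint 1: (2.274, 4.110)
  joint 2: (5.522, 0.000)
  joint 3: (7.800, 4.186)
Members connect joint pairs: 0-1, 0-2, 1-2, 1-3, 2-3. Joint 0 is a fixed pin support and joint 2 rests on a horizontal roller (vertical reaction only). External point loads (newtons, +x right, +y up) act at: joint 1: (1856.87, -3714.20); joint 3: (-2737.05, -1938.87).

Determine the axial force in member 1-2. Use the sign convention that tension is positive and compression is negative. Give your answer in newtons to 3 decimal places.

N=4 nodes, M=5 members, R=3 reactions → 2N=8, M+R=8
member 0 (0-1): L=4.6971, (cx,cy)=(0.4841,0.8750)
member 1 (0-2): L=5.5220, (cx,cy)=(1.0000,0.0000)
member 2 (1-2): L=5.2385, (cx,cy)=(0.6200,-0.7846)
member 3 (1-3): L=5.5265, (cx,cy)=(0.9999,0.0138)
member 4 (2-3): L=4.7657, (cx,cy)=(0.4780,0.8784)
solve A·x = −loads:
  F[0-1] = -2374.4063 N (compression)
  F[0-2] = +269.3267 N (tension)
  F[1-2] = -2115.6574 N (compression)
  F[1-3] = -1694.7702 N (compression)
  F[2-3] = -2180.8406 N (compression)
  Rx@0 = +880.1800 N
  Ry@0 = +2077.6044 N
  Ry@2 = +3575.4656 N

-2115.657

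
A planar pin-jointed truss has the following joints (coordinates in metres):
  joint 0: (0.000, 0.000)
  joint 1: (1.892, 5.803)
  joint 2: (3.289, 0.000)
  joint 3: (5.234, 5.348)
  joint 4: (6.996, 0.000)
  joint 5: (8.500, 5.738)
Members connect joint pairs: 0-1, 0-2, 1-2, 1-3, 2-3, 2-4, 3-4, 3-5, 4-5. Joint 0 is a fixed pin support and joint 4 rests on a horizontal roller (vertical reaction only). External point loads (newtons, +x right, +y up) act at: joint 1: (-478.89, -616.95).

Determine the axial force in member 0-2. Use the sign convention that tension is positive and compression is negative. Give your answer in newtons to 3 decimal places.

-202.628

N=6 nodes, M=9 members, R=3 reactions → 2N=12, M+R=12
member 0 (0-1): L=6.1036, (cx,cy)=(0.3100,0.9507)
member 1 (0-2): L=3.2890, (cx,cy)=(1.0000,0.0000)
member 2 (1-2): L=5.9688, (cx,cy)=(0.2341,-0.9722)
member 3 (1-3): L=3.3728, (cx,cy)=(0.9909,-0.1349)
member 4 (2-3): L=5.6907, (cx,cy)=(0.3418,0.9398)
member 5 (2-4): L=3.7070, (cx,cy)=(1.0000,0.0000)
member 6 (3-4): L=5.6308, (cx,cy)=(0.3129,-0.9498)
member 7 (3-5): L=3.2892, (cx,cy)=(0.9929,0.1186)
member 8 (4-5): L=5.9318, (cx,cy)=(0.2535,0.9673)
solve A·x = −loads:
  F[0-1] = -891.2274 N (compression)
  F[0-2] = -202.6284 N (compression)
  F[1-2] = +215.6534 N (tension)
  F[1-3] = +153.5582 N (tension)
  F[2-3] = -223.0989 N (compression)
  F[2-4] = -75.9026 N (compression)
  F[3-4] = +242.5604 N (tension)
  F[3-5] = -0.0000 N (tension)
  F[4-5] = +0.0000 N (tension)
  Rx@0 = +478.8900 N
  Ry@0 = +847.3287 N
  Ry@4 = -230.3787 N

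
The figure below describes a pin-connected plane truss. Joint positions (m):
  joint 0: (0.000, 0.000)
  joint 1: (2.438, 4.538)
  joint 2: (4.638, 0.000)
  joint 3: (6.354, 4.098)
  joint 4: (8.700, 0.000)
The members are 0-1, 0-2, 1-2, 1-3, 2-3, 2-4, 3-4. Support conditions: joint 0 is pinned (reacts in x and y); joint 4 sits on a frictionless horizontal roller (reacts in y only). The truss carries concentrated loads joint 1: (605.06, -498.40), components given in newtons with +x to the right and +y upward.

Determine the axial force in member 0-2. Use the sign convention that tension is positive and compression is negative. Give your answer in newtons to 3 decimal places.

N=5 nodes, M=7 members, R=3 reactions → 2N=10, M+R=10
member 0 (0-1): L=5.1514, (cx,cy)=(0.4733,0.8809)
member 1 (0-2): L=4.6380, (cx,cy)=(1.0000,0.0000)
member 2 (1-2): L=5.0432, (cx,cy)=(0.4362,-0.8998)
member 3 (1-3): L=3.9406, (cx,cy)=(0.9937,-0.1117)
member 4 (2-3): L=4.4428, (cx,cy)=(0.3862,0.9224)
member 5 (2-4): L=4.0620, (cx,cy)=(1.0000,0.0000)
member 6 (3-4): L=4.7220, (cx,cy)=(0.4968,-0.8679)
solve A·x = −loads:
  F[0-1] = -48.9586 N (compression)
  F[0-2] = +628.2304 N (tension)
  F[1-2] = -452.1341 N (compression)
  F[1-3] = -433.7060 N (compression)
  F[2-3] = +441.0742 N (tension)
  F[2-4] = +260.6312 N (tension)
  F[3-4] = -524.5958 N (compression)
  Rx@0 = -605.0600 N
  Ry@0 = +43.1286 N
  Ry@4 = +455.2714 N

628.230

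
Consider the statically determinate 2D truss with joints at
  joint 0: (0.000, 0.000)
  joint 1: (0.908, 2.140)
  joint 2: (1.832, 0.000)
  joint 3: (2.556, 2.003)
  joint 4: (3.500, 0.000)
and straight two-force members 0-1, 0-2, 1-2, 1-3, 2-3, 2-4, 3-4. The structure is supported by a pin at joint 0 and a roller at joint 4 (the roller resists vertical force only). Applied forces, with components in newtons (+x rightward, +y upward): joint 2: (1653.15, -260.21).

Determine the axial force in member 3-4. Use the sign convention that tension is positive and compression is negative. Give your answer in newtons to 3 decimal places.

N=5 nodes, M=7 members, R=3 reactions → 2N=10, M+R=10
member 0 (0-1): L=2.3247, (cx,cy)=(0.3906,0.9206)
member 1 (0-2): L=1.8320, (cx,cy)=(1.0000,0.0000)
member 2 (1-2): L=2.3310, (cx,cy)=(0.3964,-0.9181)
member 3 (1-3): L=1.6537, (cx,cy)=(0.9966,-0.0828)
member 4 (2-3): L=2.1298, (cx,cy)=(0.3399,0.9404)
member 5 (2-4): L=1.6680, (cx,cy)=(1.0000,0.0000)
member 6 (3-4): L=2.2143, (cx,cy)=(0.4263,-0.9046)
solve A·x = −loads:
  F[0-1] = -134.7096 N (compression)
  F[0-2] = +1705.7668 N (tension)
  F[1-2] = +145.0451 N (tension)
  F[1-3] = -110.4929 N (compression)
  F[2-3] = +135.0923 N (tension)
  F[2-4] = +64.1908 N (tension)
  F[3-4] = -150.5698 N (compression)
  Rx@0 = -1653.1500 N
  Ry@0 = +124.0087 N
  Ry@4 = +136.2013 N

-150.570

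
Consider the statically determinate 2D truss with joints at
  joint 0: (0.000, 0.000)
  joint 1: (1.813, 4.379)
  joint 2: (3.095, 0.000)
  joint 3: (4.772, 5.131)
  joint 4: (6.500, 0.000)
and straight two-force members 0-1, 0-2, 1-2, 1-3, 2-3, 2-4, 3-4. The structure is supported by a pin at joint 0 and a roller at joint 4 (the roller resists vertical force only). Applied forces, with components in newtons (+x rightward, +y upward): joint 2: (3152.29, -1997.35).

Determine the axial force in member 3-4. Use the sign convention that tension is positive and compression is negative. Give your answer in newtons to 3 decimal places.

-1003.531

N=5 nodes, M=7 members, R=3 reactions → 2N=10, M+R=10
member 0 (0-1): L=4.7395, (cx,cy)=(0.3825,0.9239)
member 1 (0-2): L=3.0950, (cx,cy)=(1.0000,0.0000)
member 2 (1-2): L=4.5628, (cx,cy)=(0.2810,-0.9597)
member 3 (1-3): L=3.0531, (cx,cy)=(0.9692,0.2463)
member 4 (2-3): L=5.3981, (cx,cy)=(0.3107,0.9505)
member 5 (2-4): L=3.4050, (cx,cy)=(1.0000,0.0000)
member 6 (3-4): L=5.4142, (cx,cy)=(0.3192,-0.9477)
solve A·x = −loads:
  F[0-1] = -1132.4345 N (compression)
  F[0-2] = +3585.4824 N (tension)
  F[1-2] = +907.9550 N (tension)
  F[1-3] = -710.1782 N (compression)
  F[2-3] = +1184.5837 N (tension)
  F[2-4] = +320.2899 N (tension)
  F[3-4] = -1003.5307 N (compression)
  Rx@0 = -3152.2900 N
  Ry@0 = +1046.3041 N
  Ry@4 = +951.0459 N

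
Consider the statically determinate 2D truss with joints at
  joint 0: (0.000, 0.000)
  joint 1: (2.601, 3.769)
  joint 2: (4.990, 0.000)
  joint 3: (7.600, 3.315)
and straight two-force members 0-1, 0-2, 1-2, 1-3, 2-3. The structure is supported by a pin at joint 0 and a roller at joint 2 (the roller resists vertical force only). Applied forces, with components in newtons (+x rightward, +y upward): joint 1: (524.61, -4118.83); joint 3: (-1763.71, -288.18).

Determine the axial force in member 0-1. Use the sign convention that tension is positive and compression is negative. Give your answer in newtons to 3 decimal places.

N=4 nodes, M=5 members, R=3 reactions → 2N=8, M+R=8
member 0 (0-1): L=4.5794, (cx,cy)=(0.5680,0.8230)
member 1 (0-2): L=4.9900, (cx,cy)=(1.0000,0.0000)
member 2 (1-2): L=4.4624, (cx,cy)=(0.5354,-0.8446)
member 3 (1-3): L=5.0196, (cx,cy)=(0.9959,-0.0904)
member 4 (2-3): L=4.2192, (cx,cy)=(0.6186,0.7857)
solve A·x = −loads:
  F[0-1] = -3154.9232 N (compression)
  F[0-2] = +552.8427 N (tension)
  F[1-2] = -1648.0125 N (compression)
  F[1-3] = -1440.1645 N (compression)
  F[2-3] = -532.5651 N (compression)
  Rx@0 = +1239.1000 N
  Ry@0 = +2596.6290 N
  Ry@2 = +1810.3810 N

-3154.923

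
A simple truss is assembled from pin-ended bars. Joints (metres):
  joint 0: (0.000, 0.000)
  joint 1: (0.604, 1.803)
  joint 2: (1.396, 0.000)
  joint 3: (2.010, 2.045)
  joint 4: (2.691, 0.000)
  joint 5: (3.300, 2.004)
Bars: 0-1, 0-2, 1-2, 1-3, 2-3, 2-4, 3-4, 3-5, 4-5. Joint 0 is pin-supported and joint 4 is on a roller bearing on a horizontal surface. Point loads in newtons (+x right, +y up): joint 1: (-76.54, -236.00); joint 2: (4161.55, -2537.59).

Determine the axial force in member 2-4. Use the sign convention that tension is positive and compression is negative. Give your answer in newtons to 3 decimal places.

438.938

N=6 nodes, M=9 members, R=3 reactions → 2N=12, M+R=12
member 0 (0-1): L=1.9015, (cx,cy)=(0.3176,0.9482)
member 1 (0-2): L=1.3960, (cx,cy)=(1.0000,0.0000)
member 2 (1-2): L=1.9693, (cx,cy)=(0.4022,-0.9156)
member 3 (1-3): L=1.4267, (cx,cy)=(0.9855,0.1696)
member 4 (2-3): L=2.1352, (cx,cy)=(0.2876,0.9578)
member 5 (2-4): L=1.2950, (cx,cy)=(1.0000,0.0000)
member 6 (3-4): L=2.1554, (cx,cy)=(0.3159,-0.9488)
member 7 (3-5): L=1.2907, (cx,cy)=(0.9995,-0.0318)
member 8 (4-5): L=2.0945, (cx,cy)=(0.2908,0.9568)
solve A·x = −loads:
  F[0-1] = -1534.9844 N (compression)
  F[0-2] = +4572.5938 N (tension)
  F[1-2] = +1166.4860 N (tension)
  F[1-3] = -893.1201 N (compression)
  F[2-3] = +1534.4105 N (tension)
  F[2-4] = +438.9383 N (tension)
  F[3-4] = -1389.2678 N (compression)
  F[3-5] = -0.0000 N (tension)
  F[4-5] = +0.0000 N (tension)
  Rx@0 = -4085.0100 N
  Ry@0 = +1455.4859 N
  Ry@4 = +1318.1041 N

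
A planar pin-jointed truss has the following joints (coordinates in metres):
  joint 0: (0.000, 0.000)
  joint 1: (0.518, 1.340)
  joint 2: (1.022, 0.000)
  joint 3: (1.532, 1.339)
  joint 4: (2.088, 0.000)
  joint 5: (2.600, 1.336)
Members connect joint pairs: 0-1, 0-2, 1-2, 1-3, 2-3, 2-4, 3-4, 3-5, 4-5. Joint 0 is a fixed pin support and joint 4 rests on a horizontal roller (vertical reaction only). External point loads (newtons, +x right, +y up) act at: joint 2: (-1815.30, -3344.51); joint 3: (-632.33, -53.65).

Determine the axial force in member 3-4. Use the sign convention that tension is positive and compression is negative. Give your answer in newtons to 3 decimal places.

-1376.085

N=6 nodes, M=9 members, R=3 reactions → 2N=12, M+R=12
member 0 (0-1): L=1.4366, (cx,cy)=(0.3606,0.9327)
member 1 (0-2): L=1.0220, (cx,cy)=(1.0000,0.0000)
member 2 (1-2): L=1.4316, (cx,cy)=(0.3520,-0.9360)
member 3 (1-3): L=1.0140, (cx,cy)=(1.0000,-0.0010)
member 4 (2-3): L=1.4328, (cx,cy)=(0.3559,0.9345)
member 5 (2-4): L=1.0660, (cx,cy)=(1.0000,0.0000)
member 6 (3-4): L=1.4498, (cx,cy)=(0.3835,-0.9235)
member 7 (3-5): L=1.0680, (cx,cy)=(1.0000,-0.0028)
member 8 (4-5): L=1.4307, (cx,cy)=(0.3579,0.9338)
solve A·x = −loads:
  F[0-1] = -2280.6956 N (compression)
  F[0-2] = -1625.2922 N (compression)
  F[1-2] = +2274.4866 N (tension)
  F[1-3] = -1623.0530 N (compression)
  F[2-3] = +1300.8171 N (tension)
  F[2-4] = +527.7129 N (tension)
  F[3-4] = -1376.0848 N (compression)
  F[3-5] = -0.0000 N (compression)
  F[4-5] = +0.0000 N (tension)
  Rx@0 = +2447.6300 N
  Ry@0 = +2127.2830 N
  Ry@4 = +1270.8770 N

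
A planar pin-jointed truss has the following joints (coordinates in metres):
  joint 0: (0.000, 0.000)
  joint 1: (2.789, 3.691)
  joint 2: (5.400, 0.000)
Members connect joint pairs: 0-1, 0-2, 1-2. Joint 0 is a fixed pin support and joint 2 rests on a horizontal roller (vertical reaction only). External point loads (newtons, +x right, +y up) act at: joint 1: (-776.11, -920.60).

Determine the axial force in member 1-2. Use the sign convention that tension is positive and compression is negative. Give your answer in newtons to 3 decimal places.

67.386

N=3 nodes, M=3 members, R=3 reactions → 2N=6, M+R=6
member 0 (0-1): L=4.6262, (cx,cy)=(0.6029,0.7978)
member 1 (0-2): L=5.4000, (cx,cy)=(1.0000,0.0000)
member 2 (1-2): L=4.5212, (cx,cy)=(0.5775,-0.8164)
solve A·x = −loads:
  F[0-1] = -1222.8146 N (compression)
  F[0-2] = -38.9158 N (compression)
  F[1-2] = +67.3857 N (tension)
  Rx@0 = +776.1100 N
  Ry@0 = +975.6127 N
  Ry@2 = -55.0127 N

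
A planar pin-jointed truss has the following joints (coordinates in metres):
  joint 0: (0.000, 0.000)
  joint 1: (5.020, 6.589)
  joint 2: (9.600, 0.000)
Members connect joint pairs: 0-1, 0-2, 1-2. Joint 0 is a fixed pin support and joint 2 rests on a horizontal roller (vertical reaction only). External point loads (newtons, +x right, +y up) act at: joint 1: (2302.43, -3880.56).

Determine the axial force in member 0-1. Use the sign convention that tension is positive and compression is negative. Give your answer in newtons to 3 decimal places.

-340.776

N=3 nodes, M=3 members, R=3 reactions → 2N=6, M+R=6
member 0 (0-1): L=8.2834, (cx,cy)=(0.6060,0.7954)
member 1 (0-2): L=9.6000, (cx,cy)=(1.0000,0.0000)
member 2 (1-2): L=8.0244, (cx,cy)=(0.5708,-0.8211)
solve A·x = −loads:
  F[0-1] = -340.7763 N (compression)
  F[0-2] = +2508.9502 N (tension)
  F[1-2] = -4395.8234 N (compression)
  Rx@0 = -2302.4300 N
  Ry@0 = +271.0681 N
  Ry@2 = +3609.4919 N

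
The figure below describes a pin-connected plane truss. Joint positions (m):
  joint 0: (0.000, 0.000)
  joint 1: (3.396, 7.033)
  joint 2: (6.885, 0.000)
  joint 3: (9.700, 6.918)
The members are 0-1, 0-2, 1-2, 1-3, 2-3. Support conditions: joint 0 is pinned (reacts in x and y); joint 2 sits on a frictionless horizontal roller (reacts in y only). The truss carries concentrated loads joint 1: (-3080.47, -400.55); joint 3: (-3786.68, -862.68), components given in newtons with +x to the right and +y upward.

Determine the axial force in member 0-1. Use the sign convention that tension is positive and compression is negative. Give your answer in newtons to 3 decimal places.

-7553.226

N=4 nodes, M=5 members, R=3 reactions → 2N=8, M+R=8
member 0 (0-1): L=7.8100, (cx,cy)=(0.4348,0.9005)
member 1 (0-2): L=6.8850, (cx,cy)=(1.0000,0.0000)
member 2 (1-2): L=7.8509, (cx,cy)=(0.4444,-0.8958)
member 3 (1-3): L=6.3050, (cx,cy)=(0.9998,-0.0182)
member 4 (2-3): L=7.4688, (cx,cy)=(0.3769,0.9263)
solve A·x = −loads:
  F[0-1] = -7553.2257 N (compression)
  F[0-2] = -3582.7972 N (compression)
  F[1-2] = +7215.0843 N (tension)
  F[1-3] = -3410.8998 N (compression)
  F[2-3] = -998.5308 N (compression)
  Rx@0 = +6867.1500 N
  Ry@0 = +6801.7825 N
  Ry@2 = -5538.5525 N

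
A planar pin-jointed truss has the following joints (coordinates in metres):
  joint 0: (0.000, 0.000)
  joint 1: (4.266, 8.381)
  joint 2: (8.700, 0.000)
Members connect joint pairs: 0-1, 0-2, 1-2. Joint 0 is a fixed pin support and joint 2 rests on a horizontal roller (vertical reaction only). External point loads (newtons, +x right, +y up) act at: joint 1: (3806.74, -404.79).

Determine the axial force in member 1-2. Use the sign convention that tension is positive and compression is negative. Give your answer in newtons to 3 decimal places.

-4373.305

N=3 nodes, M=3 members, R=3 reactions → 2N=6, M+R=6
member 0 (0-1): L=9.4042, (cx,cy)=(0.4536,0.8912)
member 1 (0-2): L=8.7000, (cx,cy)=(1.0000,0.0000)
member 2 (1-2): L=9.4816, (cx,cy)=(0.4676,-0.8839)
solve A·x = −loads:
  F[0-1] = +3883.3978 N (tension)
  F[0-2] = +2045.1349 N (tension)
  F[1-2] = -4373.3051 N (compression)
  Rx@0 = -3806.7400 N
  Ry@0 = -3460.8562 N
  Ry@2 = +3865.6462 N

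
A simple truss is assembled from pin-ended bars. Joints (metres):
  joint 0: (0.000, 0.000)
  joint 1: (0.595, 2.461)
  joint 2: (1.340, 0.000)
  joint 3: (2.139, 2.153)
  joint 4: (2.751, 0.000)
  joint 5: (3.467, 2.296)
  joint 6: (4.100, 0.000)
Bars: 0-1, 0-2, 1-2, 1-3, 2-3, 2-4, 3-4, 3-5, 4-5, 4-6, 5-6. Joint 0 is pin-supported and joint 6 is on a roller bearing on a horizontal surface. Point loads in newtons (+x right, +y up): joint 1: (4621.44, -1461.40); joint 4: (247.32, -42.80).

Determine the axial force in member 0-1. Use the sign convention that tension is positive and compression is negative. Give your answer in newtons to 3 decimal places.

1554.113

N=7 nodes, M=11 members, R=3 reactions → 2N=14, M+R=14
member 0 (0-1): L=2.5319, (cx,cy)=(0.2350,0.9720)
member 1 (0-2): L=1.3400, (cx,cy)=(1.0000,0.0000)
member 2 (1-2): L=2.5713, (cx,cy)=(0.2897,-0.9571)
member 3 (1-3): L=1.5744, (cx,cy)=(0.9807,-0.1956)
member 4 (2-3): L=2.2965, (cx,cy)=(0.3479,0.9375)
member 5 (2-4): L=1.4110, (cx,cy)=(1.0000,0.0000)
member 6 (3-4): L=2.2383, (cx,cy)=(0.2734,-0.9619)
member 7 (3-5): L=1.3357, (cx,cy)=(0.9943,0.1071)
member 8 (4-5): L=2.4051, (cx,cy)=(0.2977,0.9547)
member 9 (4-6): L=1.3490, (cx,cy)=(1.0000,0.0000)
member 10 (5-6): L=2.3817, (cx,cy)=(0.2658,-0.9640)
solve A·x = −loads:
  F[0-1] = +1554.1128 N (tension)
  F[0-2] = +4503.5421 N (tension)
  F[1-2] = -2360.6476 N (compression)
  F[1-3] = -3642.6360 N (compression)
  F[2-3] = +2409.9580 N (tension)
  F[2-4] = +2981.0914 N (tension)
  F[3-4] = -3294.9107 N (compression)
  F[3-5] = -1843.4636 N (compression)
  F[4-5] = +3364.7200 N (tension)
  F[4-6] = +831.1682 N (tension)
  F[5-6] = -3127.2672 N (compression)
  Rx@0 = -4868.7600 N
  Ry@0 = -1510.5902 N
  Ry@6 = +3014.7902 N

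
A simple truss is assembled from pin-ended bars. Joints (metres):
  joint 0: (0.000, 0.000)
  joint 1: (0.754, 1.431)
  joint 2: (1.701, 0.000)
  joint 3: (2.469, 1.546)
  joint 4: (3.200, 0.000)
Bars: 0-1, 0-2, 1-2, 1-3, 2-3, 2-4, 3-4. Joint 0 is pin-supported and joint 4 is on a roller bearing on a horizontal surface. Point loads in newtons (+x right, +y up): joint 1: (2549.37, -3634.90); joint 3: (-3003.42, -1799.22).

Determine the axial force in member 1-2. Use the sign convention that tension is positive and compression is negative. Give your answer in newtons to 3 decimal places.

-492.699

N=5 nodes, M=7 members, R=3 reactions → 2N=10, M+R=10
member 0 (0-1): L=1.6175, (cx,cy)=(0.4662,0.8847)
member 1 (0-2): L=1.7010, (cx,cy)=(1.0000,0.0000)
member 2 (1-2): L=1.7160, (cx,cy)=(0.5519,-0.8339)
member 3 (1-3): L=1.7189, (cx,cy)=(0.9978,0.0669)
member 4 (2-3): L=1.7263, (cx,cy)=(0.4449,0.8956)
member 5 (2-4): L=1.4990, (cx,cy)=(1.0000,0.0000)
member 6 (3-4): L=1.7101, (cx,cy)=(0.4275,-0.9040)
solve A·x = −loads:
  F[0-1] = -3956.5987 N (compression)
  F[0-2] = +1390.3346 N (tension)
  F[1-2] = -492.6985 N (compression)
  F[1-3] = -4131.1040 N (compression)
  F[2-3] = +458.7797 N (tension)
  F[2-4] = +914.3189 N (tension)
  F[3-4] = -2138.9686 N (compression)
  Rx@0 = +454.0500 N
  Ry@0 = +3500.4169 N
  Ry@4 = +1933.7031 N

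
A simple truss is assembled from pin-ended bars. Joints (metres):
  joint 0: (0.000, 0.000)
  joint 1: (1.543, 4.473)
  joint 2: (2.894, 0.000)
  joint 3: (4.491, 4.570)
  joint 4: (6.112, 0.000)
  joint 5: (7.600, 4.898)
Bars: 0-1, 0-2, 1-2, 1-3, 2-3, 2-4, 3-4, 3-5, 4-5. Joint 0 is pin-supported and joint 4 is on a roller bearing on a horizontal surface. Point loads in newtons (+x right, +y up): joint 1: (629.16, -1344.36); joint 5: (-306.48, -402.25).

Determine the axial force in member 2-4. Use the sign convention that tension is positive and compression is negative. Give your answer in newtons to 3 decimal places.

122.347

N=6 nodes, M=9 members, R=3 reactions → 2N=12, M+R=12
member 0 (0-1): L=4.7317, (cx,cy)=(0.3261,0.9453)
member 1 (0-2): L=2.8940, (cx,cy)=(1.0000,0.0000)
member 2 (1-2): L=4.6726, (cx,cy)=(0.2891,-0.9573)
member 3 (1-3): L=2.9496, (cx,cy)=(0.9995,0.0329)
member 4 (2-3): L=4.8410, (cx,cy)=(0.3299,0.9440)
member 5 (2-4): L=3.2180, (cx,cy)=(1.0000,0.0000)
member 6 (3-4): L=4.8490, (cx,cy)=(0.3343,-0.9425)
member 7 (3-5): L=3.1263, (cx,cy)=(0.9945,0.1049)
member 8 (4-5): L=5.1190, (cx,cy)=(0.2907,0.9568)
solve A·x = −loads:
  F[0-1] = -732.2296 N (compression)
  F[0-2] = +561.4611 N (tension)
  F[1-2] = -704.0906 N (compression)
  F[1-3] = -664.7240 N (compression)
  F[2-3] = +713.9875 N (tension)
  F[2-4] = +122.3469 N (tension)
  F[3-4] = -713.2797 N (compression)
  F[3-5] = -191.4358 N (compression)
  F[4-5] = -399.4114 N (compression)
  Rx@0 = -322.6800 N
  Ry@0 = +692.2021 N
  Ry@4 = +1054.4079 N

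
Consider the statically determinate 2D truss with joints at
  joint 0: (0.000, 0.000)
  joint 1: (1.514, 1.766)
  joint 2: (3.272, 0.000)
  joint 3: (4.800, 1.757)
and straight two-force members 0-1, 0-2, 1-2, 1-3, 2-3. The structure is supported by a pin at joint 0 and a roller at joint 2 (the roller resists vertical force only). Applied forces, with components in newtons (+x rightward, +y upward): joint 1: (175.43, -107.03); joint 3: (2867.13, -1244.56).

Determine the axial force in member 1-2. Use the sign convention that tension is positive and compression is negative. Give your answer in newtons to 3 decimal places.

-3211.177

N=4 nodes, M=5 members, R=3 reactions → 2N=8, M+R=8
member 0 (0-1): L=2.3261, (cx,cy)=(0.6509,0.7592)
member 1 (0-2): L=3.2720, (cx,cy)=(1.0000,0.0000)
member 2 (1-2): L=2.4919, (cx,cy)=(0.7055,-0.7087)
member 3 (1-3): L=3.2860, (cx,cy)=(1.0000,-0.0027)
member 4 (2-3): L=2.3285, (cx,cy)=(0.6562,0.7546)
solve A·x = −loads:
  F[0-1] = +2842.4447 N (tension)
  F[0-2] = +1192.5202 N (tension)
  F[1-2] = -3211.1771 N (compression)
  F[1-3] = +3940.1091 N (tension)
  F[2-3] = -1635.0649 N (compression)
  Rx@0 = -3042.5600 N
  Ry@0 = -2157.9724 N
  Ry@2 = +3509.5624 N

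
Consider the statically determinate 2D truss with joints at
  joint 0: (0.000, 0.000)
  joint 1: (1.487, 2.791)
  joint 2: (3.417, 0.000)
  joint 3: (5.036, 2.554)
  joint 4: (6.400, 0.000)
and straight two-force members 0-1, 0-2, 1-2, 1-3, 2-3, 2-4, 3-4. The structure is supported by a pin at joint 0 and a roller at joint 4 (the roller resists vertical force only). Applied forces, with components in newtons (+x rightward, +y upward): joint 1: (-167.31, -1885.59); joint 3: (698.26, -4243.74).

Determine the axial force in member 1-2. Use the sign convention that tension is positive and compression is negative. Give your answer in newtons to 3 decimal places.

415.343

N=5 nodes, M=7 members, R=3 reactions → 2N=10, M+R=10
member 0 (0-1): L=3.1624, (cx,cy)=(0.4702,0.8826)
member 1 (0-2): L=3.4170, (cx,cy)=(1.0000,0.0000)
member 2 (1-2): L=3.3933, (cx,cy)=(0.5688,-0.8225)
member 3 (1-3): L=3.5569, (cx,cy)=(0.9978,-0.0666)
member 4 (2-3): L=3.0239, (cx,cy)=(0.5354,0.8446)
member 5 (2-4): L=2.9830, (cx,cy)=(1.0000,0.0000)
member 6 (3-4): L=2.8954, (cx,cy)=(0.4711,-0.8821)
solve A·x = −loads:
  F[0-1] = -2431.8569 N (compression)
  F[0-2] = +1674.4352 N (tension)
  F[1-2] = +415.3428 N (tension)
  F[1-3] = -1215.1081 N (compression)
  F[2-3] = -404.4748 N (compression)
  F[2-4] = +2127.2229 N (tension)
  F[3-4] = -4515.5331 N (compression)
  Rx@0 = -530.9500 N
  Ry@0 = +2146.2455 N
  Ry@4 = +3983.0845 N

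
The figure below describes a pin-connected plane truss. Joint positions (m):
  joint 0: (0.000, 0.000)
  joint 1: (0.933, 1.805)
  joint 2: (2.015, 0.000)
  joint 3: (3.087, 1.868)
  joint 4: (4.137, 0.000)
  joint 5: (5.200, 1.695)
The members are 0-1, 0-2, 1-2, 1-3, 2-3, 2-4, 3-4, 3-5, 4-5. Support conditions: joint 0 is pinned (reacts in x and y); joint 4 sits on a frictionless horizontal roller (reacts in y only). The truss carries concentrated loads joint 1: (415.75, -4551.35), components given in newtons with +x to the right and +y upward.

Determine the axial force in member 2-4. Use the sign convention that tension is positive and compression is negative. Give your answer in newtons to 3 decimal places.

678.926

N=6 nodes, M=9 members, R=3 reactions → 2N=12, M+R=12
member 0 (0-1): L=2.0319, (cx,cy)=(0.4592,0.8883)
member 1 (0-2): L=2.0150, (cx,cy)=(1.0000,0.0000)
member 2 (1-2): L=2.1045, (cx,cy)=(0.5141,-0.8577)
member 3 (1-3): L=2.1549, (cx,cy)=(0.9996,0.0292)
member 4 (2-3): L=2.1537, (cx,cy)=(0.4977,0.8673)
member 5 (2-4): L=2.1220, (cx,cy)=(1.0000,0.0000)
member 6 (3-4): L=2.1429, (cx,cy)=(0.4900,-0.8717)
member 7 (3-5): L=2.1201, (cx,cy)=(0.9967,-0.0816)
member 8 (4-5): L=2.0007, (cx,cy)=(0.5313,0.8472)
solve A·x = −loads:
  F[0-1] = -3763.7621 N (compression)
  F[0-2] = +2144.0015 N (tension)
  F[1-2] = -1455.8154 N (compression)
  F[1-3] = -1396.0961 N (compression)
  F[2-3] = +1439.6600 N (tension)
  F[2-4] = +678.9256 N (tension)
  F[3-4] = -1385.5757 N (compression)
  F[3-5] = -0.0000 N (compression)
  F[4-5] = +0.0000 N (tension)
  Rx@0 = -415.7500 N
  Ry@0 = +3343.5090 N
  Ry@4 = +1207.8410 N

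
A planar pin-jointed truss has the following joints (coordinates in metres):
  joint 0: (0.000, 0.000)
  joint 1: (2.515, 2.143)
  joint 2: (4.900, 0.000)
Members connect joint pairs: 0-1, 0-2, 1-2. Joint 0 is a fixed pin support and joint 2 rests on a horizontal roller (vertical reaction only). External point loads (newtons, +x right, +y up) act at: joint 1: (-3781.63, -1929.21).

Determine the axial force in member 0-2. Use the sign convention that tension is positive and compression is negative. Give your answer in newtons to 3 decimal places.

-738.635

N=3 nodes, M=3 members, R=3 reactions → 2N=6, M+R=6
member 0 (0-1): L=3.3042, (cx,cy)=(0.7612,0.6486)
member 1 (0-2): L=4.9000, (cx,cy)=(1.0000,0.0000)
member 2 (1-2): L=3.2063, (cx,cy)=(0.7438,-0.6684)
solve A·x = −loads:
  F[0-1] = -3997.8664 N (compression)
  F[0-2] = -738.6352 N (compression)
  F[1-2] = +993.0073 N (tension)
  Rx@0 = +3781.6300 N
  Ry@0 = +2592.8977 N
  Ry@2 = -663.6877 N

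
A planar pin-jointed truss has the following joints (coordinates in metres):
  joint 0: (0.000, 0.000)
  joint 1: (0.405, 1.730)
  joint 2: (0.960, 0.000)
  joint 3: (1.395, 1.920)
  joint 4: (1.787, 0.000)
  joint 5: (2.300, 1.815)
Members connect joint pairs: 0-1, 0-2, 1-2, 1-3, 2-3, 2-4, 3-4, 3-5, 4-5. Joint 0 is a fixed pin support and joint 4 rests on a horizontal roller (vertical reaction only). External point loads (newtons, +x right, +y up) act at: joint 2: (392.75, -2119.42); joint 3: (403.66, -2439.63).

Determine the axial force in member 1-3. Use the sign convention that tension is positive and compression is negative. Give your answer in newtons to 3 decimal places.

-576.074

N=6 nodes, M=9 members, R=3 reactions → 2N=12, M+R=12
member 0 (0-1): L=1.7768, (cx,cy)=(0.2279,0.9737)
member 1 (0-2): L=0.9600, (cx,cy)=(1.0000,0.0000)
member 2 (1-2): L=1.8168, (cx,cy)=(0.3055,-0.9522)
member 3 (1-3): L=1.0081, (cx,cy)=(0.9821,0.1885)
member 4 (2-3): L=1.9687, (cx,cy)=(0.2210,0.9753)
member 5 (2-4): L=0.8270, (cx,cy)=(1.0000,0.0000)
member 6 (3-4): L=1.9596, (cx,cy)=(0.2000,-0.9798)
member 7 (3-5): L=0.9111, (cx,cy)=(0.9933,-0.1152)
member 8 (4-5): L=1.8861, (cx,cy)=(0.2720,0.9623)
solve A·x = −loads:
  F[0-1] = -1111.5608 N (compression)
  F[0-2] = +1049.7805 N (tension)
  F[1-2] = +1022.6009 N (tension)
  F[1-3] = -576.0741 N (compression)
  F[2-3] = +1174.7360 N (tension)
  F[2-4] = +709.8367 N (tension)
  F[3-4] = -3548.4738 N (compression)
  F[3-5] = -0.0000 N (compression)
  F[4-5] = +0.0000 N (tension)
  Rx@0 = -796.4100 N
  Ry@0 = +1082.2989 N
  Ry@4 = +3476.7511 N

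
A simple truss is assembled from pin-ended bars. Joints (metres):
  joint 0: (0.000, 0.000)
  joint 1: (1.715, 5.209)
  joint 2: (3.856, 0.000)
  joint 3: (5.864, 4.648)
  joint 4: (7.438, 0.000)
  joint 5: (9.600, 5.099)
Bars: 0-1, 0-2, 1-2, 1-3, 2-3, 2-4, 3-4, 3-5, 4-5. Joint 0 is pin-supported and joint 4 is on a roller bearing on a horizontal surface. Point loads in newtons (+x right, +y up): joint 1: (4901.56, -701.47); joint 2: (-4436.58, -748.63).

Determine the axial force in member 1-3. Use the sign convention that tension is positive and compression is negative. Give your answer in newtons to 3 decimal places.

N=6 nodes, M=9 members, R=3 reactions → 2N=12, M+R=12
member 0 (0-1): L=5.4841, (cx,cy)=(0.3127,0.9498)
member 1 (0-2): L=3.8560, (cx,cy)=(1.0000,0.0000)
member 2 (1-2): L=5.6318, (cx,cy)=(0.3802,-0.9249)
member 3 (1-3): L=4.1868, (cx,cy)=(0.9910,-0.1340)
member 4 (2-3): L=5.0632, (cx,cy)=(0.3966,0.9180)
member 5 (2-4): L=3.5820, (cx,cy)=(1.0000,0.0000)
member 6 (3-4): L=4.9073, (cx,cy)=(0.3207,-0.9472)
member 7 (3-5): L=3.7631, (cx,cy)=(0.9928,0.1198)
member 8 (4-5): L=5.5384, (cx,cy)=(0.3904,0.9207)
solve A·x = −loads:
  F[0-1] = +2666.1407 N (tension)
  F[0-2] = -368.7877 N (compression)
  F[1-2] = -3072.4817 N (compression)
  F[1-3] = -2926.1443 N (compression)
  F[2-3] = +3911.1585 N (tension)
  F[2-4] = +1348.6408 N (tension)
  F[3-4] = -4204.6732 N (compression)
  F[3-5] = -0.0000 N (compression)
  F[4-5] = +0.0000 N (tension)
  Rx@0 = -464.9800 N
  Ry@0 = -2532.4174 N
  Ry@4 = +3982.5174 N

-2926.144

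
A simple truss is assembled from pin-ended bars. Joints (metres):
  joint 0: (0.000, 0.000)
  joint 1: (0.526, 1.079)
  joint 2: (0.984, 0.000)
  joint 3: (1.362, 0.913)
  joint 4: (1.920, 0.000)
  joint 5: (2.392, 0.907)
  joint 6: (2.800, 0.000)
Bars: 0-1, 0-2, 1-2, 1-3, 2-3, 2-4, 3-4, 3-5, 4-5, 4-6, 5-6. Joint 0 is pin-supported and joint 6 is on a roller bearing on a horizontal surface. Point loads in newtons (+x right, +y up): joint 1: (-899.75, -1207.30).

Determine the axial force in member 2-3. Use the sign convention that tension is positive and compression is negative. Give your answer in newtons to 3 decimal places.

N=7 nodes, M=11 members, R=3 reactions → 2N=14, M+R=14
member 0 (0-1): L=1.2004, (cx,cy)=(0.4382,0.8989)
member 1 (0-2): L=0.9840, (cx,cy)=(1.0000,0.0000)
member 2 (1-2): L=1.1722, (cx,cy)=(0.3907,-0.9205)
member 3 (1-3): L=0.8523, (cx,cy)=(0.9809,-0.1948)
member 4 (2-3): L=0.9882, (cx,cy)=(0.3825,0.9239)
member 5 (2-4): L=0.9360, (cx,cy)=(1.0000,0.0000)
member 6 (3-4): L=1.0700, (cx,cy)=(0.5215,-0.8533)
member 7 (3-5): L=1.0300, (cx,cy)=(1.0000,-0.0058)
member 8 (4-5): L=1.0225, (cx,cy)=(0.4616,0.8871)
member 9 (4-6): L=0.8800, (cx,cy)=(1.0000,0.0000)
member 10 (5-6): L=0.9945, (cx,cy)=(0.4102,-0.9120)
solve A·x = −loads:
  F[0-1] = -1476.5313 N (compression)
  F[0-2] = -252.7431 N (compression)
  F[1-2] = +82.7351 N (tension)
  F[1-3] = +224.7197 N (tension)
  F[2-3] = -82.4275 N (compression)
  F[2-4] = -188.8854 N (compression)
  F[3-4] = +139.7576 N (tension)
  F[3-5] = +116.0055 N (tension)
  F[4-5] = -134.4303 N (compression)
  F[4-6] = -53.9465 N (compression)
  F[5-6] = +131.5001 N (tension)
  Rx@0 = +899.7500 N
  Ry@0 = +1327.2252 N
  Ry@6 = -119.9252 N

-82.427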